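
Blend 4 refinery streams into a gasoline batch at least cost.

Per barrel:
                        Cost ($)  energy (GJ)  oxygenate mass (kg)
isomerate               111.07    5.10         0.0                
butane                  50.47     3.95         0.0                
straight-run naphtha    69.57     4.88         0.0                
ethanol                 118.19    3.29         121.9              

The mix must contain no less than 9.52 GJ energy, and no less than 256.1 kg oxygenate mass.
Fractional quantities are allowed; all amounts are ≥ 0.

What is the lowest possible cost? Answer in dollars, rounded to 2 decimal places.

Treat it as an LP. Let x1 = barrels of isomerate, x2 = barrels of butane, x3 = barrels of straight-run naphtha, x4 = barrels of ethanol.
min 111.07x1 + 50.47x2 + 69.57x3 + 118.19x4 subject to:
  5.1x1 + 3.95x2 + 4.88x3 + 3.29x4 ≥ 9.52   (energy)
  121.9x4 ≥ 256.1   (oxygenate mass)
  x1, x2, x3, x4 ≥ 0.
The optimal basis is {butane, ethanol}; isomerate, straight-run naphtha drop out. Binding constraints: energy and oxygenate mass.
That vertex is x2 = 0.66026, x4 = 2.1009.
Cost = 50.47·0.66026 + 118.19·2.1009 = 281.6287.

$281.63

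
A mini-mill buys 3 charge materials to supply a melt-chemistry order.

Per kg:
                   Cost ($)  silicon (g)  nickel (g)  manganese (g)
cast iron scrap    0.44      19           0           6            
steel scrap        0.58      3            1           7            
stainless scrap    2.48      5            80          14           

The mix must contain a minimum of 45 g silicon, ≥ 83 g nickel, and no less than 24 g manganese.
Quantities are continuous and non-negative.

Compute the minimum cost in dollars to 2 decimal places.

$3.49

Let x1 = kg of cast iron scrap, x2 = kg of steel scrap, x3 = kg of stainless scrap.
Minimize 0.44x1 + 0.58x2 + 2.48x3 with:
  19x1 + 3x2 + 5x3 ≥ 45   (silicon)
  1x2 + 80x3 ≥ 83   (nickel)
  6x1 + 7x2 + 14x3 ≥ 24   (manganese)
  x1, x2, x3 ≥ 0.
At the optimum only cast iron scrap, stainless scrap are positive (steel scrap = 0). Binding constraints: silicon and nickel.
That vertex is x1 = 2.0954, x3 = 1.0375.
Total cost: 0.44·2.0954 + 2.48·1.0375 = 3.49498.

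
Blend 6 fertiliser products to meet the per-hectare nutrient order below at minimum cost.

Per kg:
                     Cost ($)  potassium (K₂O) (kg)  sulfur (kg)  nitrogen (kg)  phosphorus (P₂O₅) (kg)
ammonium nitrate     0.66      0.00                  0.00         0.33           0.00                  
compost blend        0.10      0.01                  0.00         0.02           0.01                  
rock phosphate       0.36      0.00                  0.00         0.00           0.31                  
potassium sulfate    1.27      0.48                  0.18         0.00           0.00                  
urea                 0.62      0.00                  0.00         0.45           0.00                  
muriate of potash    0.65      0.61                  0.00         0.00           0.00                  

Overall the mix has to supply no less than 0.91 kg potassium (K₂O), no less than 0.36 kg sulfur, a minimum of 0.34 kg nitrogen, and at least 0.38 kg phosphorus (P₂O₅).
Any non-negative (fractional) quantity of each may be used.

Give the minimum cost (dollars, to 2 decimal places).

$3.45

Set it up as a linear program. Let x1 = kg of ammonium nitrate, x2 = kg of compost blend, x3 = kg of rock phosphate, x4 = kg of potassium sulfate, x5 = kg of urea, x6 = kg of muriate of potash.
min 0.66x1 + 0.1x2 + 0.36x3 + 1.27x4 + 0.62x5 + 0.65x6 s.t.:
  0.01x2 + 0.48x4 + 0.61x6 ≥ 0.91   (potassium (K₂O))
  0.18x4 ≥ 0.36   (sulfur)
  0.33x1 + 0.02x2 + 0.45x5 ≥ 0.34   (nitrogen)
  0.01x2 + 0.31x3 ≥ 0.38   (phosphorus (P₂O₅))
  x1, x2, x3, x4, x5, x6 ≥ 0.
At the optimum only rock phosphate, potassium sulfate, urea are positive (ammonium nitrate, compost blend, muriate of potash = 0). There the sulfur, nitrogen, phosphorus (P₂O₅) constraints are tight.
So rock phosphate = 1.226 kg, potassium sulfate = 2 kg, urea = 0.7556 kg.
Hence cost = 0.36·1.226 + 1.27·2 + 0.62·0.7556 = $3.4498.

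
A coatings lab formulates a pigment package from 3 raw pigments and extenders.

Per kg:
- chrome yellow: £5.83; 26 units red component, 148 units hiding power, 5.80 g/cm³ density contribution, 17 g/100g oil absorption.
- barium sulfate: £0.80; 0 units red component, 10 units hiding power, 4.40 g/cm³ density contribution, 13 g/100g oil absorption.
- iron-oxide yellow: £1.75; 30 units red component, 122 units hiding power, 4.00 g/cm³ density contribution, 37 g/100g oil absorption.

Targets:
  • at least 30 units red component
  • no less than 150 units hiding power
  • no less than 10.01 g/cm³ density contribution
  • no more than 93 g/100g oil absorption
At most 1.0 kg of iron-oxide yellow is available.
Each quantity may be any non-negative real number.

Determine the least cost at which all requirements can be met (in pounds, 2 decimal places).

Let x1 = kg of chrome yellow, x2 = kg of barium sulfate, x3 = kg of iron-oxide yellow.
Minimise 5.83x1 + 0.8x2 + 1.75x3 s.t.:
  26x1 + 30x3 ≥ 30   (red component)
  148x1 + 10x2 + 122x3 ≥ 150   (hiding power)
  5.8x1 + 4.4x2 + 4x3 ≥ 10.01   (density contribution)
  17x1 + 13x2 + 37x3 ≤ 93   (oil absorption)
  x3 ≤ 1
  x1, x2, x3 ≥ 0.
All 3 inputs are positive at the optimum. There the hiding power, density contribution, the iron-oxide yellow cap constraints are tight.
That vertex is x1 = 0.1064, x2 = 1.226, x3 = 1.
Cost = 5.83·0.1064 + 0.8·1.226 + 1.75·1 = 3.3511.

£3.35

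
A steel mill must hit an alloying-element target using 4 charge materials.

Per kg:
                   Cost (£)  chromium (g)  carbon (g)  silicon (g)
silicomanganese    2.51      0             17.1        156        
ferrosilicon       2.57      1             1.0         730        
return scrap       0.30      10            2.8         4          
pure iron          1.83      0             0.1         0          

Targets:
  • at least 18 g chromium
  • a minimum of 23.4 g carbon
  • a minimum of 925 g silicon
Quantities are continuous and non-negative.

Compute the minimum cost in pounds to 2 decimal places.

£5.52

Let x1 = kg of silicomanganese, x2 = kg of ferrosilicon, x3 = kg of return scrap, x4 = kg of pure iron.
Minimise 2.51x1 + 2.57x2 + 0.3x3 + 1.83x4 with:
  1x2 + 10x3 ≥ 18   (chromium)
  17.1x1 + 1x2 + 2.8x3 + 0.1x4 ≥ 23.4   (carbon)
  156x1 + 730x2 + 4x3 ≥ 925   (silicon)
  x1, x2, x3, x4 ≥ 0.
At the optimum only ferrosilicon, return scrap are positive (silicomanganese, pure iron = 0). There the carbon and silicon constraints are tight.
Optimal quantities: ferrosilicon = 1.224 kg, return scrap = 7.92 kg.
Cost = 2.57·1.224 + 0.3·7.92 = 5.5217.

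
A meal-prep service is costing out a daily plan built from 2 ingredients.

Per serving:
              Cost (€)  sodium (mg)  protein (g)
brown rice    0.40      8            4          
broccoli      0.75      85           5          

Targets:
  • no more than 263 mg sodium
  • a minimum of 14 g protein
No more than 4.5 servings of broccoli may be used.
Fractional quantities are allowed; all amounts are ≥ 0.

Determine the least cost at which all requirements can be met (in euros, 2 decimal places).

€1.40

Let x1 = servings of brown rice, x2 = servings of broccoli.
Minimize 0.4x1 + 0.75x2 subject to:
  8x1 + 85x2 ≤ 263   (sodium)
  4x1 + 5x2 ≥ 14   (protein)
  x2 ≤ 4.5
  x1, x2 ≥ 0.
At the optimum only brown rice is positive (broccoli = 0). There the protein constraint is tight.
Solving gives x1 = 3.5.
Hence cost = 0.4·3.5 = €1.4000.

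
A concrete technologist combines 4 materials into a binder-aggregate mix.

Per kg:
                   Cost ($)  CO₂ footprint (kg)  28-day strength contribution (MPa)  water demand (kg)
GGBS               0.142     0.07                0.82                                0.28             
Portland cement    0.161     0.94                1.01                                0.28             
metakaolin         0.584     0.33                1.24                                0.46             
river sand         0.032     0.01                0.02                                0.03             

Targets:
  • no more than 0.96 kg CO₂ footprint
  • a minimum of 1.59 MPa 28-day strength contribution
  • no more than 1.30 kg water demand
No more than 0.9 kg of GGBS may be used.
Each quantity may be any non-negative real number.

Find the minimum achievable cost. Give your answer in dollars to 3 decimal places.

$0.262

Let x1 = kg of GGBS, x2 = kg of Portland cement, x3 = kg of metakaolin, x4 = kg of river sand.
Minimise 0.142x1 + 0.161x2 + 0.584x3 + 0.032x4 subject to:
  0.07x1 + 0.94x2 + 0.33x3 + 0.01x4 ≤ 0.96   (CO₂ footprint)
  0.82x1 + 1.01x2 + 1.24x3 + 0.02x4 ≥ 1.59   (28-day strength contribution)
  0.28x1 + 0.28x2 + 0.46x3 + 0.03x4 ≤ 1.3   (water demand)
  x1 ≤ 0.9
  x1, x2, x3, x4 ≥ 0.
The optimal basis is {GGBS, Portland cement}; metakaolin, river sand drop out. The CO₂ footprint and 28-day strength contribution requirements are met with equality.
That vertex is x1 = 0.7499, x2 = 0.9654.
Cost = 0.142·0.7499 + 0.161·0.9654 = 0.26192.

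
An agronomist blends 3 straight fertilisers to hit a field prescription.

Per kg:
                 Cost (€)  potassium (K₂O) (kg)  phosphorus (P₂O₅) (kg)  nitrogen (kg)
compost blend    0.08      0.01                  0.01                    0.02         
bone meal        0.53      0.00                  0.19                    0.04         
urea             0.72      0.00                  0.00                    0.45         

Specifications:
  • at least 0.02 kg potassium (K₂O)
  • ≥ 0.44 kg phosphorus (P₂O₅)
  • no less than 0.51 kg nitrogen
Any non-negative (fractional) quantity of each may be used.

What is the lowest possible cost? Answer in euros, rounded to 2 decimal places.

Let x1 = kg of compost blend, x2 = kg of bone meal, x3 = kg of urea.
min 0.08x1 + 0.53x2 + 0.72x3 s.t.:
  0.01x1 ≥ 0.02   (potassium (K₂O))
  0.01x1 + 0.19x2 ≥ 0.44   (phosphorus (P₂O₅))
  0.02x1 + 0.04x2 + 0.45x3 ≥ 0.51   (nitrogen)
  x1, x2, x3 ≥ 0.
All 3 inputs are positive at the optimum. The potassium (K₂O), phosphorus (P₂O₅), nitrogen requirements are met with equality.
Solving gives x1 = 2, x2 = 2.211, x3 = 0.848.
Cost = 0.08·2 + 0.53·2.211 + 0.72·0.848 = 1.9424.

€1.94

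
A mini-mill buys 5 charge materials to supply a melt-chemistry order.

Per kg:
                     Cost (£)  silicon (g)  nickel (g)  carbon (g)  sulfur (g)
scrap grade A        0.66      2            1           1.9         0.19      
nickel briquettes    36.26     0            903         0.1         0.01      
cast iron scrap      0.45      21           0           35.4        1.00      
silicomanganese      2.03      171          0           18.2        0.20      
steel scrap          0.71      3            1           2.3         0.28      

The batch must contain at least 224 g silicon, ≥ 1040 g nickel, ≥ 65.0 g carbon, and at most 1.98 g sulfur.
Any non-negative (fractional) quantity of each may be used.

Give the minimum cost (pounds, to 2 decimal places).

£44.67

Let x1 = kg of scrap grade A, x2 = kg of nickel briquettes, x3 = kg of cast iron scrap, x4 = kg of silicomanganese, x5 = kg of steel scrap.
min 0.66x1 + 36.26x2 + 0.45x3 + 2.03x4 + 0.71x5 subject to:
  2x1 + 21x3 + 171x4 + 3x5 ≥ 224   (silicon)
  1x1 + 903x2 + 1x5 ≥ 1040   (nickel)
  1.9x1 + 0.1x2 + 35.4x3 + 18.2x4 + 2.3x5 ≥ 65   (carbon)
  0.19x1 + 0.01x2 + 1x3 + 0.2x4 + 0.28x5 ≤ 1.98   (sulfur)
  x1, x2, x3, x4, x5 ≥ 0.
The optimal basis is {nickel briquettes, cast iron scrap, silicomanganese}; scrap grade A, steel scrap drop out. There the silicon, nickel, carbon constraints are tight.
That vertex is x2 = 1.1517, x3 = 1.2376, x4 = 1.158.
Total cost: 36.26·1.1517 + 0.45·1.2376 + 2.03·1.158 = 44.6683.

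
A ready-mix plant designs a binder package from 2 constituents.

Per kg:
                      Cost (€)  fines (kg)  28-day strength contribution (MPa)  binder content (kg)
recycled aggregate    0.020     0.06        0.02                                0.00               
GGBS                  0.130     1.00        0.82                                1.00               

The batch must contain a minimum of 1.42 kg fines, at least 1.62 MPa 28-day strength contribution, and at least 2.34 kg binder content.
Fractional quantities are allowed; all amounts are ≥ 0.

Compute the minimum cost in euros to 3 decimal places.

€0.304

Let x1 = kg of recycled aggregate, x2 = kg of GGBS.
Minimise 0.02x1 + 0.13x2 subject to:
  0.06x1 + 1x2 ≥ 1.42   (fines)
  0.02x1 + 0.82x2 ≥ 1.62   (28-day strength contribution)
  1x2 ≥ 2.34   (binder content)
  x1, x2 ≥ 0.
The minimum-cost mix takes nothing from recycled aggregate — only GGBS. The binder content requirement is met with equality.
Optimal quantities: GGBS = 2.34 kg.
Cost = 0.13·2.34 = 0.30420.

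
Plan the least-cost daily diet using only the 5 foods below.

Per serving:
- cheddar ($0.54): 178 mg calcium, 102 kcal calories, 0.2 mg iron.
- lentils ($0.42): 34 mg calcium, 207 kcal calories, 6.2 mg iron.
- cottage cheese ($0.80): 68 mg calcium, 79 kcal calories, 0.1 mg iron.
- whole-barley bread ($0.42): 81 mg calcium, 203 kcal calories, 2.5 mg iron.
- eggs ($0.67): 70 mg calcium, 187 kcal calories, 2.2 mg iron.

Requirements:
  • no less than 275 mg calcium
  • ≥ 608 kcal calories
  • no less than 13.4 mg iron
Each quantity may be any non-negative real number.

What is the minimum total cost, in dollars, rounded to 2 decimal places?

$1.54

Let x1 = servings of cheddar, x2 = servings of lentils, x3 = servings of cottage cheese, x4 = servings of whole-barley bread, x5 = servings of eggs.
min 0.54x1 + 0.42x2 + 0.8x3 + 0.42x4 + 0.67x5 s.t.:
  178x1 + 34x2 + 68x3 + 81x4 + 70x5 ≥ 275   (calcium)
  102x1 + 207x2 + 79x3 + 203x4 + 187x5 ≥ 608   (calories)
  0.2x1 + 6.2x2 + 0.1x3 + 2.5x4 + 2.2x5 ≥ 13.4   (iron)
  x1, x2, x3, x4, x5 ≥ 0.
The minimum-cost mix takes nothing from cottage cheese, eggs — only cheddar, lentils, whole-barley bread. The calcium, calories, iron requirements are met with equality.
Solving gives x1 = 0.9015, x2 = 1.88, x4 = 0.6248.
Hence cost = 0.54·0.9015 + 0.42·1.88 + 0.42·0.6248 = $1.5388.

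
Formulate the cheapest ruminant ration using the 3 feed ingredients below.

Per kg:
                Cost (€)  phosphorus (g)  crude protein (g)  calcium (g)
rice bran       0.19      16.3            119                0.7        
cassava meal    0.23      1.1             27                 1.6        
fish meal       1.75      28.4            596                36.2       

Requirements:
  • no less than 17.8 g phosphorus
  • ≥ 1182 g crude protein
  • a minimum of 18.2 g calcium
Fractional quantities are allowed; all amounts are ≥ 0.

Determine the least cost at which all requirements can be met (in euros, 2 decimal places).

Let x1 = kg of rice bran, x2 = kg of cassava meal, x3 = kg of fish meal.
Minimise 0.19x1 + 0.23x2 + 1.75x3 with:
  16.3x1 + 1.1x2 + 28.4x3 ≥ 17.8   (phosphorus)
  119x1 + 27x2 + 596x3 ≥ 1182   (crude protein)
  0.7x1 + 1.6x2 + 36.2x3 ≥ 18.2   (calcium)
  x1, x2, x3 ≥ 0.
The minimum-cost mix takes nothing from cassava meal — only rice bran, fish meal. There the crude protein and calcium constraints are tight.
Optimal quantities: rice bran = 8.21 kg, fish meal = 0.344 kg.
Hence cost = 0.19·8.21 + 1.75·0.344 = €2.1619.

€2.16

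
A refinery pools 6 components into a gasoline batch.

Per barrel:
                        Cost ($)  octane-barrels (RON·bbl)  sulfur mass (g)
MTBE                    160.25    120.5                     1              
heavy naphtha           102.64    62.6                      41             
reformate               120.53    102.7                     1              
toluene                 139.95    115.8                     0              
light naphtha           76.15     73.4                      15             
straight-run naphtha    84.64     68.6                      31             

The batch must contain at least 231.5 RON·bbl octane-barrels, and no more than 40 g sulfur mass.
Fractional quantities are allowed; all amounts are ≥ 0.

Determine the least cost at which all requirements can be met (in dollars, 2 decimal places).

Let x1 = barrels of MTBE, x2 = barrels of heavy naphtha, x3 = barrels of reformate, x4 = barrels of toluene, x5 = barrels of light naphtha, x6 = barrels of straight-run naphtha.
Minimise 160.25x1 + 102.64x2 + 120.53x3 + 139.95x4 + 76.15x5 + 84.64x6 s.t.:
  120.5x1 + 62.6x2 + 102.7x3 + 115.8x4 + 73.4x5 + 68.6x6 ≥ 231.5   (octane-barrels)
  1x1 + 41x2 + 1x3 + 15x5 + 31x6 ≤ 40   (sulfur mass)
  x1, x2, x3, x4, x5, x6 ≥ 0.
The optimal basis is {reformate, light naphtha}; MTBE, heavy naphtha, toluene, straight-run naphtha drop out. Binding constraints: octane-barrels and sulfur mass.
So reformate = 0.36569 barrels, light naphtha = 2.6423 barrels.
Objective = 120.53·0.36569 + 76.15·2.6423 = 245.2878.

$245.29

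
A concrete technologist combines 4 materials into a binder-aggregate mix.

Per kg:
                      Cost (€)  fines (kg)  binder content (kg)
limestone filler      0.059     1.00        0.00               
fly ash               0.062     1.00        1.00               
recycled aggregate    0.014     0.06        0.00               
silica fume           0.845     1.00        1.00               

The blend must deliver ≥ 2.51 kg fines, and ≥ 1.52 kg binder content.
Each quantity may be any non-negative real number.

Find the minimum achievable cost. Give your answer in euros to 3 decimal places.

Let x1 = kg of limestone filler, x2 = kg of fly ash, x3 = kg of recycled aggregate, x4 = kg of silica fume.
min 0.059x1 + 0.062x2 + 0.014x3 + 0.845x4 subject to:
  1x1 + 1x2 + 0.06x3 + 1x4 ≥ 2.51   (fines)
  1x2 + 1x4 ≥ 1.52   (binder content)
  x1, x2, x3, x4 ≥ 0.
The cheapest feasible vertex uses only limestone filler, fly ash; recycled aggregate, silica fume are not used. Binding constraints: fines and binder content.
Solving gives x1 = 0.99, x2 = 1.52.
Objective = 0.059·0.99 + 0.062·1.52 = 0.15265.

€0.153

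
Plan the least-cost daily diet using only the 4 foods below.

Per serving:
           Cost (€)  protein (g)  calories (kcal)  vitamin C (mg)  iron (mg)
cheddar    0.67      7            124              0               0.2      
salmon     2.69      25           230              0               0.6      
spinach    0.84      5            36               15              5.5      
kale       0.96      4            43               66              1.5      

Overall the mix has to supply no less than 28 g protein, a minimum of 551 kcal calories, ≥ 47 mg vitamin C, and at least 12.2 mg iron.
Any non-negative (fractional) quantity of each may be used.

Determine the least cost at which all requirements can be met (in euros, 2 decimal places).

Let x1 = servings of cheddar, x2 = servings of salmon, x3 = servings of spinach, x4 = servings of kale.
Minimise 0.67x1 + 2.69x2 + 0.84x3 + 0.96x4 subject to:
  7x1 + 25x2 + 5x3 + 4x4 ≥ 28   (protein)
  124x1 + 230x2 + 36x3 + 43x4 ≥ 551   (calories)
  15x3 + 66x4 ≥ 47   (vitamin C)
  0.2x1 + 0.6x2 + 5.5x3 + 1.5x4 ≥ 12.2   (iron)
  x1, x2, x3, x4 ≥ 0.
The cheapest feasible vertex uses only cheddar, spinach, kale; salmon is not used. The calories, vitamin C, iron requirements are met with equality.
Solving gives x1 = 3.771, x3 = 2.012, x4 = 0.255.
Objective = 0.67·3.771 + 0.84·2.012 + 0.96·0.255 = 4.4615.

€4.46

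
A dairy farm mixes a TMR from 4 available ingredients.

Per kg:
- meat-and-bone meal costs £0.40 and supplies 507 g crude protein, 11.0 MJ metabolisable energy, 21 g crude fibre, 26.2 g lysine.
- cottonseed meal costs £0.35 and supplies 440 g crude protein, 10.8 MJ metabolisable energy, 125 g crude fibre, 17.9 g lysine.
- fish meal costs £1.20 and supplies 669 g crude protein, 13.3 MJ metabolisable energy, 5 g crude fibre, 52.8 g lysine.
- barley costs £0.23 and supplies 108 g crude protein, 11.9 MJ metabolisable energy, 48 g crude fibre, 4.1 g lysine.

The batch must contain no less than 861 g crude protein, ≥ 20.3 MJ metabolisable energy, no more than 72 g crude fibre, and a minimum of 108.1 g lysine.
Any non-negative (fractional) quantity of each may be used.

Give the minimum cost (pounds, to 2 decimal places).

Let x1 = kg of meat-and-bone meal, x2 = kg of cottonseed meal, x3 = kg of fish meal, x4 = kg of barley.
min 0.4x1 + 0.35x2 + 1.2x3 + 0.23x4 with:
  507x1 + 440x2 + 669x3 + 108x4 ≥ 861   (crude protein)
  11x1 + 10.8x2 + 13.3x3 + 11.9x4 ≥ 20.3   (metabolisable energy)
  21x1 + 125x2 + 5x3 + 48x4 ≤ 72   (crude fibre)
  26.2x1 + 17.9x2 + 52.8x3 + 4.1x4 ≥ 108.1   (lysine)
  x1, x2, x3, x4 ≥ 0.
The cheapest feasible vertex uses only meat-and-bone meal, fish meal; cottonseed meal, barley are not used. The crude fibre and lysine requirements are met with equality.
So meat-and-bone meal = 3.335 kg, fish meal = 0.3924 kg.
Cost = 0.4·3.335 + 1.2·0.3924 = 1.8049.

£1.80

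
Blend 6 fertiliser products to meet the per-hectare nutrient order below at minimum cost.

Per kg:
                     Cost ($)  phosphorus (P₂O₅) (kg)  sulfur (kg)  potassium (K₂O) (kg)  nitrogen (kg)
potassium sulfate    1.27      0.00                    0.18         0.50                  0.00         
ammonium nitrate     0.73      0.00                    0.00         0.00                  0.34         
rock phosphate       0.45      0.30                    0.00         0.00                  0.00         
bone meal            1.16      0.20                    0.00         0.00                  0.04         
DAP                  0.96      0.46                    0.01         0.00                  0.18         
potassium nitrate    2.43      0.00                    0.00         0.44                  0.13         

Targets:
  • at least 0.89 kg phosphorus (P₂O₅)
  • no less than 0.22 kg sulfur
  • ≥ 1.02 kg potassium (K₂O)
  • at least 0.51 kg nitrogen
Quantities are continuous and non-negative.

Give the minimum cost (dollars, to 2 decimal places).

$4.80

Let x1 = kg of potassium sulfate, x2 = kg of ammonium nitrate, x3 = kg of rock phosphate, x4 = kg of bone meal, x5 = kg of DAP, x6 = kg of potassium nitrate.
Minimize 1.27x1 + 0.73x2 + 0.45x3 + 1.16x4 + 0.96x5 + 2.43x6 s.t.:
  0.3x3 + 0.2x4 + 0.46x5 ≥ 0.89   (phosphorus (P₂O₅))
  0.18x1 + 0.01x5 ≥ 0.22   (sulfur)
  0.5x1 + 0.44x6 ≥ 1.02   (potassium (K₂O))
  0.34x2 + 0.04x4 + 0.18x5 + 0.13x6 ≥ 0.51   (nitrogen)
  x1, x2, x3, x4, x5, x6 ≥ 0.
The cheapest feasible vertex uses only potassium sulfate, ammonium nitrate, DAP; rock phosphate, bone meal, potassium nitrate are not used. There the phosphorus (P₂O₅), potassium (K₂O), nitrogen constraints are tight.
Optimal quantities: potassium sulfate = 2.04 kg, ammonium nitrate = 0.4757 kg, DAP = 1.935 kg.
Cost = 1.27·2.04 + 0.73·0.4757 + 0.96·1.935 = 4.7957.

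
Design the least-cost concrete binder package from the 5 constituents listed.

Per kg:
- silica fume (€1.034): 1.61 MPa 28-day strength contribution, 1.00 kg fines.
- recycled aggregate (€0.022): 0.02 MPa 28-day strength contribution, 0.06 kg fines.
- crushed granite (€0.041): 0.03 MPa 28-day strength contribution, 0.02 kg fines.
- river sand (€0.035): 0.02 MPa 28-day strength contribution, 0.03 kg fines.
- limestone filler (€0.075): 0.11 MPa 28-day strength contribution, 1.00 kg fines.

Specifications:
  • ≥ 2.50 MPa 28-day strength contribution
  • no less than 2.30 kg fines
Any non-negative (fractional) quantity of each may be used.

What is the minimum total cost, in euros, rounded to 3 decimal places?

Treat it as an LP. Let x1 = kg of silica fume, x2 = kg of recycled aggregate, x3 = kg of crushed granite, x4 = kg of river sand, x5 = kg of limestone filler.
min 1.034x1 + 0.022x2 + 0.041x3 + 0.035x4 + 0.075x5 subject to:
  1.61x1 + 0.02x2 + 0.03x3 + 0.02x4 + 0.11x5 ≥ 2.5   (28-day strength contribution)
  1x1 + 0.06x2 + 0.02x3 + 0.03x4 + 1x5 ≥ 2.3   (fines)
  x1, x2, x3, x4, x5 ≥ 0.
The cheapest feasible vertex uses only silica fume, limestone filler; recycled aggregate, crushed granite, river sand are not used. Binding constraints: 28-day strength contribution and fines.
Solving gives x1 = 1.498, x5 = 0.802.
Objective = 1.034·1.498 + 0.075·0.802 = 1.60908.

€1.609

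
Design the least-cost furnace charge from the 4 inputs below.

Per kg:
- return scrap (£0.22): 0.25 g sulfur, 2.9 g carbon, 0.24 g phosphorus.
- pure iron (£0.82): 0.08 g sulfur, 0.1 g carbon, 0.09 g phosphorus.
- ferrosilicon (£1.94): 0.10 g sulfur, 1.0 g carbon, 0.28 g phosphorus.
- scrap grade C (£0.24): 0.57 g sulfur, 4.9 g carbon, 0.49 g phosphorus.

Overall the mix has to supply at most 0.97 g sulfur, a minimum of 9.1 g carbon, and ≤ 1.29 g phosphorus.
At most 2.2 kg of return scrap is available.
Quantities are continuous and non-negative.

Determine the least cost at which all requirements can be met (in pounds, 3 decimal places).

Set it up as a linear program. Let x1 = kg of return scrap, x2 = kg of pure iron, x3 = kg of ferrosilicon, x4 = kg of scrap grade C.
min 0.22x1 + 0.82x2 + 1.94x3 + 0.24x4 subject to:
  0.25x1 + 0.08x2 + 0.1x3 + 0.57x4 ≤ 0.97   (sulfur)
  2.9x1 + 0.1x2 + 1x3 + 4.9x4 ≥ 9.1   (carbon)
  0.24x1 + 0.09x2 + 0.28x3 + 0.49x4 ≤ 1.29   (phosphorus)
  x1 ≤ 2.2
  x1, x2, x3, x4 ≥ 0.
The cheapest feasible vertex uses only return scrap, scrap grade C; pure iron, ferrosilicon are not used. There the sulfur and carbon constraints are tight.
So return scrap = 1.014 kg, scrap grade C = 1.257 kg.
Objective = 0.22·1.014 + 0.24·1.257 = 0.52476.

£0.525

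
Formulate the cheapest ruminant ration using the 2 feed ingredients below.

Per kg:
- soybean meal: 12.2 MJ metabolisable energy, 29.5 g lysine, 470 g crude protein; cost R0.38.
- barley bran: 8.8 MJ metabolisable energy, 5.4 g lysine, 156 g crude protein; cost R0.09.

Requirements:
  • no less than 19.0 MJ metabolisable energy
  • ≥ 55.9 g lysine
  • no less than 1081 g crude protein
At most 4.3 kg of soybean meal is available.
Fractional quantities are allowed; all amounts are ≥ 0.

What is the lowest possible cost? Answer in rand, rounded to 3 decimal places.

Treat it as an LP. Let x1 = kg of soybean meal, x2 = kg of barley bran.
Minimise 0.38x1 + 0.09x2 subject to:
  12.2x1 + 8.8x2 ≥ 19   (metabolisable energy)
  29.5x1 + 5.4x2 ≥ 55.9   (lysine)
  470x1 + 156x2 ≥ 1081   (crude protein)
  x1 ≤ 4.3
  x1, x2 ≥ 0.
Both inputs are positive at the optimum. There the lysine and crude protein constraints are tight.
Optimal quantities: soybean meal = 1.397 kg, barley bran = 2.721 kg.
Hence cost = 0.38·1.397 + 0.09·2.721 = R0.77575.

R0.776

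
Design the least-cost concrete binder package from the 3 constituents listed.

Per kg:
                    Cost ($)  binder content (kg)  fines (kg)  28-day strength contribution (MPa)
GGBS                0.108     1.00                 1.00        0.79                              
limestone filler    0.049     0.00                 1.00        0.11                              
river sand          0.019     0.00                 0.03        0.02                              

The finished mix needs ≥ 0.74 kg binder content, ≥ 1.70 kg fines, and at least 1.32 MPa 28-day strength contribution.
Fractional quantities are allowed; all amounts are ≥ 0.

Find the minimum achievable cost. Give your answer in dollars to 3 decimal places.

$0.182

This is a linear program. Let x1 = kg of GGBS, x2 = kg of limestone filler, x3 = kg of river sand.
Minimize 0.108x1 + 0.049x2 + 0.019x3 subject to:
  1x1 ≥ 0.74   (binder content)
  1x1 + 1x2 + 0.03x3 ≥ 1.7   (fines)
  0.79x1 + 0.11x2 + 0.02x3 ≥ 1.32   (28-day strength contribution)
  x1, x2, x3 ≥ 0.
The optimal basis is {GGBS, limestone filler}; river sand drops out. There the fines and 28-day strength contribution constraints are tight.
So GGBS = 1.666 kg, limestone filler = 0.03382 kg.
Hence cost = 0.108·1.666 + 0.049·0.03382 = $0.18159.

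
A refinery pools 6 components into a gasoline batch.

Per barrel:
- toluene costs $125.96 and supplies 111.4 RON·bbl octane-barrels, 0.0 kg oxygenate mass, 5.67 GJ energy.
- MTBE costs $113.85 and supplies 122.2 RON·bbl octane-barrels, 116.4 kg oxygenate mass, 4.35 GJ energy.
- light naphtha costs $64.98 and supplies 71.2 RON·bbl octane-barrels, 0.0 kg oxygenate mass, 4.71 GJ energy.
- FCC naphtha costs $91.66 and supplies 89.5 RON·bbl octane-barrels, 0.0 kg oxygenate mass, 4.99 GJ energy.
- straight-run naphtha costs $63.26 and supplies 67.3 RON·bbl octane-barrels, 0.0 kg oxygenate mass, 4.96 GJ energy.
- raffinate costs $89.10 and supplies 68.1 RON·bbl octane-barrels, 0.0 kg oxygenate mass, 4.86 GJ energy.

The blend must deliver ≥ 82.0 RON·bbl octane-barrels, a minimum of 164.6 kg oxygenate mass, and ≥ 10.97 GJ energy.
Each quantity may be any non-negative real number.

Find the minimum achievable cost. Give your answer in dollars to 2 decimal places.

$222.45

Let x1 = barrels of toluene, x2 = barrels of MTBE, x3 = barrels of light naphtha, x4 = barrels of FCC naphtha, x5 = barrels of straight-run naphtha, x6 = barrels of raffinate.
min 125.96x1 + 113.85x2 + 64.98x3 + 91.66x4 + 63.26x5 + 89.1x6 s.t.:
  111.4x1 + 122.2x2 + 71.2x3 + 89.5x4 + 67.3x5 + 68.1x6 ≥ 82   (octane-barrels)
  116.4x2 ≥ 164.6   (oxygenate mass)
  5.67x1 + 4.35x2 + 4.71x3 + 4.99x4 + 4.96x5 + 4.86x6 ≥ 10.97   (energy)
  x1, x2, x3, x4, x5, x6 ≥ 0.
The optimal basis is {MTBE, straight-run naphtha}; toluene, light naphtha, FCC naphtha, raffinate drop out. There the oxygenate mass and energy constraints are tight.
Optimal quantities: MTBE = 1.4141 barrels, straight-run naphtha = 0.97151 barrels.
Objective = 113.85·1.4141 + 63.26·0.97151 = 222.4530.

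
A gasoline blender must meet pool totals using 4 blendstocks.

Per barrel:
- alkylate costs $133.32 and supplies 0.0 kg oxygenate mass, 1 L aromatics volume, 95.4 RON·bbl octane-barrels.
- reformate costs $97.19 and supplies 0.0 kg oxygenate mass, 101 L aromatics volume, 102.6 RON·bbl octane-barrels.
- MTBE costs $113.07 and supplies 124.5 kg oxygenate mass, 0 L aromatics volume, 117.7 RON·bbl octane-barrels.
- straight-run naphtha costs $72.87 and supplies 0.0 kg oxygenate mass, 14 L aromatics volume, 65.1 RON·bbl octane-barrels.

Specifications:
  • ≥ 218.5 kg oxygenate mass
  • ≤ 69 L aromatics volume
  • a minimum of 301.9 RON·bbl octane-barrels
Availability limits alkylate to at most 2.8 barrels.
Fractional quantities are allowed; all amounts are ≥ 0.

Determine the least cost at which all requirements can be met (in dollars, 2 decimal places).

Let x1 = barrels of alkylate, x2 = barrels of reformate, x3 = barrels of MTBE, x4 = barrels of straight-run naphtha.
min 133.32x1 + 97.19x2 + 113.07x3 + 72.87x4 with:
  124.5x3 ≥ 218.5   (oxygenate mass)
  1x1 + 101x2 + 14x4 ≤ 69   (aromatics volume)
  95.4x1 + 102.6x2 + 117.7x3 + 65.1x4 ≥ 301.9   (octane-barrels)
  x1 ≤ 2.8
  x1, x2, x3, x4 ≥ 0.
The optimal basis is {reformate, MTBE}; alkylate, straight-run naphtha drop out. Binding constraints: aromatics volume and octane-barrels.
So reformate = 0.68317 barrels, MTBE = 1.9695 barrels.
Objective = 97.19·0.68317 + 113.07·1.9695 = 289.0887.

$289.09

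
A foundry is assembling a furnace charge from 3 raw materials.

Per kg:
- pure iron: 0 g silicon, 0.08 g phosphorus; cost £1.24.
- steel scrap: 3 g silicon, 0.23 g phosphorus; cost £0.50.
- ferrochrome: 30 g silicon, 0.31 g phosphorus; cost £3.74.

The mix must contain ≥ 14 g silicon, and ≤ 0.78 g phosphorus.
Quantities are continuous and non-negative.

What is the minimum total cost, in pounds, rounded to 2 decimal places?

Set it up as a linear program. Let x1 = kg of pure iron, x2 = kg of steel scrap, x3 = kg of ferrochrome.
min 1.24x1 + 0.5x2 + 3.74x3 with:
  3x2 + 30x3 ≥ 14   (silicon)
  0.08x1 + 0.23x2 + 0.31x3 ≤ 0.78   (phosphorus)
  x1, x2, x3 ≥ 0.
At the optimum only ferrochrome is positive (pure iron, steel scrap = 0). There the silicon constraint is tight.
Solving gives x3 = 0.4667.
Objective = 3.74·0.4667 = 1.7455.

£1.75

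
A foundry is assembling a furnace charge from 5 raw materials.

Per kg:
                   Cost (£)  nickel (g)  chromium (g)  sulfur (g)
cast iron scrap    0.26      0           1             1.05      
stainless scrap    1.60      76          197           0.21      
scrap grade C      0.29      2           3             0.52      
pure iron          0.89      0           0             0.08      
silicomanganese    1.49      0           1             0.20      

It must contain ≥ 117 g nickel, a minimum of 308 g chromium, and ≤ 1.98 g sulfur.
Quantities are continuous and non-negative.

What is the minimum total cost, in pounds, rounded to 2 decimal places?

Let x1 = kg of cast iron scrap, x2 = kg of stainless scrap, x3 = kg of scrap grade C, x4 = kg of pure iron, x5 = kg of silicomanganese.
Minimize 0.26x1 + 1.6x2 + 0.29x3 + 0.89x4 + 1.49x5 subject to:
  76x2 + 2x3 ≥ 117   (nickel)
  1x1 + 197x2 + 3x3 + 1x5 ≥ 308   (chromium)
  1.05x1 + 0.21x2 + 0.52x3 + 0.08x4 + 0.2x5 ≤ 1.98   (sulfur)
  x1, x2, x3, x4, x5 ≥ 0.
The minimum-cost mix takes nothing from cast iron scrap, scrap grade C, pure iron, silicomanganese — only stainless scrap. The chromium requirement is met with equality.
Solving gives x2 = 1.563.
Cost = 1.6·1.563 = 2.5008.

£2.50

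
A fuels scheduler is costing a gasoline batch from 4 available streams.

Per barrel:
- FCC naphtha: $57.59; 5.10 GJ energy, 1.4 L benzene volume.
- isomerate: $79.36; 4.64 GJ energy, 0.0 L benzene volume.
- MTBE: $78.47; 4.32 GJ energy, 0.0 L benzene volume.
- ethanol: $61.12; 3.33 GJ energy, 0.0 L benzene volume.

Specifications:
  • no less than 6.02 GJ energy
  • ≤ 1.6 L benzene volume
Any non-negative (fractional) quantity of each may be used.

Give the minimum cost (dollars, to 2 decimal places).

$69.09

Treat it as an LP. Let x1 = barrels of FCC naphtha, x2 = barrels of isomerate, x3 = barrels of MTBE, x4 = barrels of ethanol.
Minimize 57.59x1 + 79.36x2 + 78.47x3 + 61.12x4 s.t.:
  5.1x1 + 4.64x2 + 4.32x3 + 3.33x4 ≥ 6.02   (energy)
  1.4x1 ≤ 1.6   (benzene volume)
  x1, x2, x3, x4 ≥ 0.
At the optimum only FCC naphtha, isomerate are positive (MTBE, ethanol = 0). The energy and benzene volume requirements are met with equality.
Solving gives x1 = 1.1429, x2 = 0.041256.
Cost = 57.59·1.1429 + 79.36·0.041256 = 69.0937.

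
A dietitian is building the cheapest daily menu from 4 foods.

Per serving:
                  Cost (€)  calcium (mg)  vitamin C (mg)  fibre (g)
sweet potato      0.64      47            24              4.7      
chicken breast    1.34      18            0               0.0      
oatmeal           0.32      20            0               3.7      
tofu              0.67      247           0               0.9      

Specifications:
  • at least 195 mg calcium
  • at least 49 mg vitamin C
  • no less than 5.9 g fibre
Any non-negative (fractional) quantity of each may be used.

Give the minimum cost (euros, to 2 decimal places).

Let x1 = servings of sweet potato, x2 = servings of chicken breast, x3 = servings of oatmeal, x4 = servings of tofu.
Minimize 0.64x1 + 1.34x2 + 0.32x3 + 0.67x4 with:
  47x1 + 18x2 + 20x3 + 247x4 ≥ 195   (calcium)
  24x1 ≥ 49   (vitamin C)
  4.7x1 + 3.7x3 + 0.9x4 ≥ 5.9   (fibre)
  x1, x2, x3, x4 ≥ 0.
At the optimum only sweet potato, tofu are positive (chicken breast, oatmeal = 0). The calcium and vitamin C requirements are met with equality.
Solving gives x1 = 2.042, x4 = 0.401.
Cost = 0.64·2.042 + 0.67·0.401 = 1.5756.

€1.58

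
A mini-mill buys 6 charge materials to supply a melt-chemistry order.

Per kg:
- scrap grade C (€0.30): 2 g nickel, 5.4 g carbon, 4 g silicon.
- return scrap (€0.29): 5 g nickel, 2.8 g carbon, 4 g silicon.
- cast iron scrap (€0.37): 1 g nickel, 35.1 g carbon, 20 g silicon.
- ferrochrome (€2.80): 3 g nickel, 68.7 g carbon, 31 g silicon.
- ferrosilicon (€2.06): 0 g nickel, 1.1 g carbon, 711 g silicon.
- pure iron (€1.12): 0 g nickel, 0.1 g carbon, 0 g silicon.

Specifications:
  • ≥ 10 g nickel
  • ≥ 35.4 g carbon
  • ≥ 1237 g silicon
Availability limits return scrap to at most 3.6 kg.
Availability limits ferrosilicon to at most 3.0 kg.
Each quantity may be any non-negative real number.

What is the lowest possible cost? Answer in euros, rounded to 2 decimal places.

This is a linear program. Let x1 = kg of scrap grade C, x2 = kg of return scrap, x3 = kg of cast iron scrap, x4 = kg of ferrochrome, x5 = kg of ferrosilicon, x6 = kg of pure iron.
Minimize 0.3x1 + 0.29x2 + 0.37x3 + 2.8x4 + 2.06x5 + 1.12x6 with:
  2x1 + 5x2 + 1x3 + 3x4 ≥ 10   (nickel)
  5.4x1 + 2.8x2 + 35.1x3 + 68.7x4 + 1.1x5 + 0.1x6 ≥ 35.4   (carbon)
  4x1 + 4x2 + 20x3 + 31x4 + 711x5 ≥ 1237   (silicon)
  x2 ≤ 3.6
  x5 ≤ 3
  x1, x2, x3, x4, x5, x6 ≥ 0.
The minimum-cost mix takes nothing from scrap grade C, ferrochrome, pure iron — only return scrap, cast iron scrap, ferrosilicon. There the nickel, carbon, silicon constraints are tight.
So return scrap = 1.838 kg, cast iron scrap = 0.8084 kg, ferrosilicon = 1.707 kg.
Total cost: 0.29·1.838 + 0.37·0.8084 + 2.06·1.707 = 4.3485.

€4.35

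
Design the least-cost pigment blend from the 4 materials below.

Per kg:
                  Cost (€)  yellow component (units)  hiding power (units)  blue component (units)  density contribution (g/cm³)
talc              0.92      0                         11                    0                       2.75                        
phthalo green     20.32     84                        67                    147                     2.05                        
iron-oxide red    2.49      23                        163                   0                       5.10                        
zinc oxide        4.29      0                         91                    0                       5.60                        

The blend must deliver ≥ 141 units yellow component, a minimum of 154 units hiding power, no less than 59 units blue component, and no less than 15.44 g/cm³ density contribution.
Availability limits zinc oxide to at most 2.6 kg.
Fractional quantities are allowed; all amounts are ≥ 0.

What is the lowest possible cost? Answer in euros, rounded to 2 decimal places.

Let x1 = kg of talc, x2 = kg of phthalo green, x3 = kg of iron-oxide red, x4 = kg of zinc oxide.
Minimize 0.92x1 + 20.32x2 + 2.49x3 + 4.29x4 subject to:
  84x2 + 23x3 ≥ 141   (yellow component)
  11x1 + 67x2 + 163x3 + 91x4 ≥ 154   (hiding power)
  147x2 ≥ 59   (blue component)
  2.75x1 + 2.05x2 + 5.1x3 + 5.6x4 ≥ 15.44   (density contribution)
  x4 ≤ 2.6
  x1, x2, x3, x4 ≥ 0.
At the optimum only phthalo green, iron-oxide red are positive (talc, zinc oxide = 0). Binding constraints: yellow component and blue component.
So phthalo green = 0.4014 kg, iron-oxide red = 4.665 kg.
Objective = 20.32·0.4014 + 2.49·4.665 = 19.7723.

€19.77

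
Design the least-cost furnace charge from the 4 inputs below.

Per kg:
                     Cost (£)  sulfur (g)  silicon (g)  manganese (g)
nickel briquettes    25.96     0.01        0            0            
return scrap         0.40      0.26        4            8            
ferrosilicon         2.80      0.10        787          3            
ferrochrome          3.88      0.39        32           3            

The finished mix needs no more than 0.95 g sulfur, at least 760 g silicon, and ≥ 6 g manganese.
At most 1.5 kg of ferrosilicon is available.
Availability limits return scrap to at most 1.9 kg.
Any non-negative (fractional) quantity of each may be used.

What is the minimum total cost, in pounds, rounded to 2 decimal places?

£2.85

Let x1 = kg of nickel briquettes, x2 = kg of return scrap, x3 = kg of ferrosilicon, x4 = kg of ferrochrome.
min 25.96x1 + 0.4x2 + 2.8x3 + 3.88x4 s.t.:
  0.01x1 + 0.26x2 + 0.1x3 + 0.39x4 ≤ 0.95   (sulfur)
  4x2 + 787x3 + 32x4 ≥ 760   (silicon)
  8x2 + 3x3 + 3x4 ≥ 6   (manganese)
  x3 ≤ 1.5
  x2 ≤ 1.9
  x1, x2, x3, x4 ≥ 0.
The cheapest feasible vertex uses only return scrap, ferrosilicon; nickel briquettes, ferrochrome are not used. There the silicon and manganese constraints are tight.
That vertex is x2 = 0.3886, x3 = 0.9637.
Hence cost = 0.4·0.3886 + 2.8·0.9637 = £2.8538.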